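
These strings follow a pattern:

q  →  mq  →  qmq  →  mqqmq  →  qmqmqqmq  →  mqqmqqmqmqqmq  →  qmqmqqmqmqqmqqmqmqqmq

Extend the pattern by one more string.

Each term (from the third on) is the two preceding terms concatenated in order: term 3 = q·mq = qmq.
The next term joins mqqmqqmqmqqmq and qmqmqqmqmqqmqqmqmqqmq.

mqqmqqmqmqqmqqmqmqqmqmqqmqqmqmqqmq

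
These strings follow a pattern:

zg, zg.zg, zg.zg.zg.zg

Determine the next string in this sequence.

Each string is two copies of the previous one joined by '.'.
Doubling zg.zg.zg.zg with '.' between the halves:

zg.zg.zg.zg.zg.zg.zg.zg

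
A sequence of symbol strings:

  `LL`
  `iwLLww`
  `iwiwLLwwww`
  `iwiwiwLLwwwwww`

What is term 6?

Every step adds iw to the front and ww to the end of the previous string.
From iwiwiwLLwwwwww, 2 further steps: iwiwiwLLwwwwww → iwiwiwiwLLwwwwwwww → (answer).

iwiwiwiwiwLLwwwwwwwwww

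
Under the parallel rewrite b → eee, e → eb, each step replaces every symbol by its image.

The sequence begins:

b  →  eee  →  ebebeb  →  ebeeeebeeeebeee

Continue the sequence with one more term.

Rewriting the 15 symbols of ebeeeebeeeebeee one by one yields eb eee eb eb eb eb eee eb eb eb eb eee eb eb eb; concatenated:

ebeeeebebebebeeeebebebebeeeebebeb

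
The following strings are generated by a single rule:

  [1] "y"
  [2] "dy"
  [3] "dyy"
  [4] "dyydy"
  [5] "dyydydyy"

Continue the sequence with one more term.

From term 3 onward, concatenate the last term with the second-to-last: dy·y = dyy, dyy·dy = dyydy, …
Continuing: dyydydyy · dyydy gives term 6.

dyydydyydyydy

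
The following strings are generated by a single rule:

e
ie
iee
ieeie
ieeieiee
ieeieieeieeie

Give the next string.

ieeieieeieeieieeieiee

Each term (from the third on) is the previous term followed by the one before it: term 3 = ie·e = iee.
Continuing: ieeieieeieeie · ieeieiee gives term 7.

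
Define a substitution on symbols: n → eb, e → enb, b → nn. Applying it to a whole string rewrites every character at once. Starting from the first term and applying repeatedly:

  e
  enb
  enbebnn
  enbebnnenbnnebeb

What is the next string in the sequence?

Replace each of the 16 characters of enbebnnenbnnebeb in place — enb eb nn enb nn eb eb enb eb nn eb eb enb nn enb nn — and concatenate.

enbebnnenbnnebebenbebnnebebenbnnenbnn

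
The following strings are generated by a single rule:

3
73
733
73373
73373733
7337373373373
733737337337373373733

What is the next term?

From term 3 onward, concatenate the last term with the second-to-last: 73·3 = 733, 733·73 = 73373, …
So term 8 is 733737337337373373733·7337373373373.

7337373373373733737337337373373373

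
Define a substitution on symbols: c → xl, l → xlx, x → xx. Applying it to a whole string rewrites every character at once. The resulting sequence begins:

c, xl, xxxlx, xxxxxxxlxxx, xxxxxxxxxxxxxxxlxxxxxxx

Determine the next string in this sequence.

xxxxxxxxxxxxxxxxxxxxxxxxxxxxxxxlxxxxxxxxxxxxxxx

φ(xxxxxxxxxxxxxxxlxxxxxxx) expands symbol-by-symbol to xx xx xx xx xx xx xx xx xx xx xx xx xx xx xx xlx xx xx xx xx xx xx xx; joining the 23 pieces gives the next term.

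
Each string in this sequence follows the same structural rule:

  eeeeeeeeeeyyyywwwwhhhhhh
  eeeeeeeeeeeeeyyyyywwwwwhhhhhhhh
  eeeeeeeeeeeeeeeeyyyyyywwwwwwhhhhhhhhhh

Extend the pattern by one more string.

Term n consists of 3n+1 e's, followed by n+1 y's, followed by n+1 w's, followed by 2n h's, where the shown terms are n = 3, 4, 5.
For the next term, n = 6, so the run lengths are 19, 7, 7, 12.

eeeeeeeeeeeeeeeeeeeyyyyyyywwwwwwwhhhhhhhhhhhh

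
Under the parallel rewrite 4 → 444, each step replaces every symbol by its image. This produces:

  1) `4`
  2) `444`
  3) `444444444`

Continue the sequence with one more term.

Rewriting each symbol of 444444444: 4→444, 4→444, 4→444, 4→444, 4→444, 4→444, 4→444, 4→444, 4→444, which concatenates to 444 444 444 444 444 444 444 444 444.

444444444444444444444444444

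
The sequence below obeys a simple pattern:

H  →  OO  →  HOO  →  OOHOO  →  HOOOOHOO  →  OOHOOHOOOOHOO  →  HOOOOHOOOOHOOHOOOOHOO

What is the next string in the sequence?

Each term (from the third on) is the two preceding terms concatenated in order: term 3 = H·OO = HOO.
So term 8 is OOHOOHOOOOHOO·HOOOOHOOOOHOOHOOOOHOO.

OOHOOHOOOOHOOHOOOOHOOOOHOOHOOOOHOO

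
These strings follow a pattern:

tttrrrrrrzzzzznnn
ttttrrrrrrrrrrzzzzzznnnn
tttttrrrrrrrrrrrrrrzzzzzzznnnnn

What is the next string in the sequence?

The n-th term is n+1 t's then 4n-2 r's then n+3 z's then n+1 n's, where the shown terms are n = 2, 3, 4.
At n = 5 the blocks have lengths 6, 18, 8, 6.

ttttttrrrrrrrrrrrrrrrrrrzzzzzzzznnnnnn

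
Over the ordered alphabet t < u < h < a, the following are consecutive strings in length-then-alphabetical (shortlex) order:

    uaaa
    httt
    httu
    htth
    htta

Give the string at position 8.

htuh

Stepping forward 3 times from htta: htta → htut → htuu, then the target.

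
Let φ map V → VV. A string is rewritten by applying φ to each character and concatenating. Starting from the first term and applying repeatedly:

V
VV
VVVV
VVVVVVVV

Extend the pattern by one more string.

Expanding VVVVVVVV: V→VV, V→VV, V→VV, V→VV, V→VV, V→VV, V→VV, V→VV. Concatenated: VV VV VV VV VV VV VV VV.

VVVVVVVVVVVVVVVV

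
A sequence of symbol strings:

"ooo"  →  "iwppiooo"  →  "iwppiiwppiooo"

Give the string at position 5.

iwppiiwppiiwppiiwppiooo

The strings grow by a fixed prefix iwppi each time.
From iwppiiwppiooo, 2 further steps: iwppiiwppiooo → iwppiiwppiiwppiooo → (answer).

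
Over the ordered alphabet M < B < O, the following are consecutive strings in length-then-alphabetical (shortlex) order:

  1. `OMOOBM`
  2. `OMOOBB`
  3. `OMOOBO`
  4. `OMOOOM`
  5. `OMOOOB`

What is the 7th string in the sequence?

Advancing 2 positions from OMOOOB through OMOOOB → OMOOOO reaches term 7.

OBMMMM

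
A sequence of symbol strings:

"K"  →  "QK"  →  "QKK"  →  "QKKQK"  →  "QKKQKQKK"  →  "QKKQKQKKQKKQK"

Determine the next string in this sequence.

QKKQKQKKQKKQKQKKQKQKK

Each term (from the third on) is the previous term followed by the one before it: term 3 = QK·K = QKK.
The next term joins QKKQKQKKQKKQK and QKKQKQKK.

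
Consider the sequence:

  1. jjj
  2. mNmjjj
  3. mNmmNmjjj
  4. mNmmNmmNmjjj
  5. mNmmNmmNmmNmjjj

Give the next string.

The strings grow by a fixed prefix mNm each time.
Applying this once more to mNmmNmmNmmNmjjj:

mNmmNmmNmmNmmNmjjj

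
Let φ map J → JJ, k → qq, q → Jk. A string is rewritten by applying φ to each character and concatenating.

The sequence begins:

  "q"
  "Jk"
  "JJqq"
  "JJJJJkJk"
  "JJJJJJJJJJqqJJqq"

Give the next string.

JJJJJJJJJJJJJJJJJJJJJkJkJJJJJkJk

Replace each of the 16 characters of JJJJJJJJJJqqJJqq in place — JJ JJ JJ JJ JJ JJ JJ JJ JJ JJ Jk Jk JJ JJ Jk Jk — and concatenate.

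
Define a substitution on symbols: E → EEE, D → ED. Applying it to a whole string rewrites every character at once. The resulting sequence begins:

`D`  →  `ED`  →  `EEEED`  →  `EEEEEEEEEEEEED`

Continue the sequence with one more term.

Replace each of the 14 characters of EEEEEEEEEEEEED in place — EEE EEE EEE EEE EEE EEE EEE EEE EEE EEE EEE EEE EEE ED — and concatenate.

EEEEEEEEEEEEEEEEEEEEEEEEEEEEEEEEEEEEEEEED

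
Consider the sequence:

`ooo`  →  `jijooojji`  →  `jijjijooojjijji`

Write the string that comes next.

Each term wraps the previous one in jij on the left and jji on the right.
Applying this once more to jijjijooojjijji:

jijjijjijooojjijjijji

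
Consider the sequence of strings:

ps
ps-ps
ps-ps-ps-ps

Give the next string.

s(k+1) = s(k)·-·s(k) — each term doubles the last with '-' between the halves.
So the next term is two copies of ps-ps-ps-ps with '-' between the halves.

ps-ps-ps-ps-ps-ps-ps-ps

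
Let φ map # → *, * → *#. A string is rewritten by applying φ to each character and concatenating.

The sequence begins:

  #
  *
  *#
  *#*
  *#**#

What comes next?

*#**#*#*

Expanding *#**#: *→*#, #→*, *→*#, *→*#, #→*. Concatenated: *# * *# *# *.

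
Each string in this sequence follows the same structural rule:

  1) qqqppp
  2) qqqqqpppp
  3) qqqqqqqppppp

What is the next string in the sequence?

qqqqqqqqqpppppp

Reading off run lengths: q runs 3, 5, 7; p runs 3, 4, 5 — each is linear in n, where the shown terms are n = 2, 3, 4.
Setting n = 5 gives 9, 6 characters in each block.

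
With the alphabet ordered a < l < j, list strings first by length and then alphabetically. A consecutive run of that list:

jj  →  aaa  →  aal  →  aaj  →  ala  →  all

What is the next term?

The successor of all increments the rightmost position that isn't already j and resets every position after it to a.

alj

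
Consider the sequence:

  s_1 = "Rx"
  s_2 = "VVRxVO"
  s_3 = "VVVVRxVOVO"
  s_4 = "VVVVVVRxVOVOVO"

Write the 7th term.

VVVVVVVVVVVVRxVOVOVOVOVOVO

s(k+1) = VV·s(k)·VO, so each term gains VV as a prefix and VO as a suffix.
From VVVVVVRxVOVOVO, 3 further steps: VVVVVVRxVOVOVO → VVVVVVVVRxVOVOVOVO → VVVVVVVVVVRxVOVOVOVOVO → (answer).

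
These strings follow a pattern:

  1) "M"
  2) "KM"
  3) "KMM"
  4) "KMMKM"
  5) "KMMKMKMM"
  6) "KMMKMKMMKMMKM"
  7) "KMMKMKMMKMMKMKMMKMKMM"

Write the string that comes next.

KMMKMKMMKMMKMKMMKMKMMKMMKMKMMKMMKM

Each term (from the third on) is the previous term followed by the one before it: term 3 = KM·M = KMM.
The next term joins KMMKMKMMKMMKMKMMKMKMM and KMMKMKMMKMMKM.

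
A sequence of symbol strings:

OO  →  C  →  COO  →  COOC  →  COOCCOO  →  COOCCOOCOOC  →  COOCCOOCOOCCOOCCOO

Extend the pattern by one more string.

COOCCOOCOOCCOOCCOOCOOCCOOCOOC

This is a Fibonacci-style word recurrence s(k) = s(k−1)·s(k−2): e.g. C·OO = COO.
So term 8 is COOCCOOCOOCCOOCCOO·COOCCOOCOOC.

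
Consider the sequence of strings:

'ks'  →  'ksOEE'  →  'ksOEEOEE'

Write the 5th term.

Every step adds OEE to the end: s(k+1) = s(k)·OEE.
From ksOEEOEE, 2 further steps: ksOEEOEE → ksOEEOEEOEE → (answer).

ksOEEOEEOEEOEE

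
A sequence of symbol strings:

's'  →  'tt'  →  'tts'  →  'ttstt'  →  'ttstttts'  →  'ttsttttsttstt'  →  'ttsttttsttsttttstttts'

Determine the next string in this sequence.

ttsttttsttsttttsttttsttsttttsttstt

From term 3 onward, concatenate the last term with the second-to-last: tt·s = tts, tts·tt = ttstt, …
The next term joins ttsttttsttsttttstttts and ttsttttsttstt.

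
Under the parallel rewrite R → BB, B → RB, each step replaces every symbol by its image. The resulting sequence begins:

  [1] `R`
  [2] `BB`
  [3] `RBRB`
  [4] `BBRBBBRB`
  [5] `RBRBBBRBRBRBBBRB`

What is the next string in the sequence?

BBRBBBRBRBRBBBRBBBRBBBRBRBRBBBRB

Applying the rule to each of the 16 symbols of RBRBBBRBRBRBBBRB gives the pieces BB RB BB RB RB RB BB RB BB RB BB RB RB RB BB RB, which concatenate to the answer.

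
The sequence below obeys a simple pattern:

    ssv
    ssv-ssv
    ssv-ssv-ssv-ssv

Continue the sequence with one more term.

Every step duplicates the string with '-' between the halves.
Doubling ssv-ssv-ssv-ssv with '-' between the halves:

ssv-ssv-ssv-ssv-ssv-ssv-ssv-ssv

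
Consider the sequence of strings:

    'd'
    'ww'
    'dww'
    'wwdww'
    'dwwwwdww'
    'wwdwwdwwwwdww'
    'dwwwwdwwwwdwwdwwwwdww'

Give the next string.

Each term (from the third on) is the two preceding terms concatenated in order: term 3 = d·ww = dww.
The next term joins wwdwwdwwwwdww and dwwwwdwwwwdwwdwwwwdww.

wwdwwdwwwwdwwdwwwwdwwwwdwwdwwwwdww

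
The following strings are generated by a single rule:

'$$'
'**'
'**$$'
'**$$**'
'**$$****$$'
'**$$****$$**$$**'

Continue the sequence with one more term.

**$$****$$**$$****$$****$$

From term 3 onward, concatenate the last term with the second-to-last: **·$$ = **$$, **$$·** = **$$**, …
The next term joins **$$****$$**$$** and **$$****$$.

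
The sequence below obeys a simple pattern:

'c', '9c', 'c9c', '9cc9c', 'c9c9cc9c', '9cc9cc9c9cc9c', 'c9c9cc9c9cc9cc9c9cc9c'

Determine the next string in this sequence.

9cc9cc9c9cc9cc9c9cc9c9cc9cc9c9cc9c

This is a Fibonacci-style word recurrence s(k) = s(k−2)·s(k−1): e.g. c·9c = c9c.
The next term joins 9cc9cc9c9cc9c and c9c9cc9c9cc9cc9c9cc9c.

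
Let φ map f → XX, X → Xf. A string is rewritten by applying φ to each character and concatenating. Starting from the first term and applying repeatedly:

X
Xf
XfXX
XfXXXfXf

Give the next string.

Rewriting each symbol of XfXXXfXf: X→Xf, f→XX, X→Xf, X→Xf, X→Xf, f→XX, X→Xf, f→XX, which concatenates to Xf XX Xf Xf Xf XX Xf XX.

XfXXXfXfXfXXXfXX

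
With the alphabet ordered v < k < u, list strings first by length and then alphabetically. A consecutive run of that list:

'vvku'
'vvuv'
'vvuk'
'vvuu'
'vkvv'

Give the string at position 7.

vkvu

Advancing 2 positions from vkvv through vkvv → vkvk reaches term 7.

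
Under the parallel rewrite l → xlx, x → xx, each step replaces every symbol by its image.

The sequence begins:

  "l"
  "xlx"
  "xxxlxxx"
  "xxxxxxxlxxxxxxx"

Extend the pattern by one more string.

Rewriting the 15 symbols of xxxxxxxlxxxxxxx one by one yields xx xx xx xx xx xx xx xlx xx xx xx xx xx xx xx; concatenated:

xxxxxxxxxxxxxxxlxxxxxxxxxxxxxxx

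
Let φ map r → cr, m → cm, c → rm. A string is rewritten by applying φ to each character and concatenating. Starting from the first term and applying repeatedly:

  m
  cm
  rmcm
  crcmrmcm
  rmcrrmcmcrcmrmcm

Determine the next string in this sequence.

Applying the rule to each of the 16 symbols of rmcrrmcmcrcmrmcm gives the pieces cr cm rm cr cr cm rm cm rm cr rm cm cr cm rm cm, which concatenate to the answer.

crcmrmcrcrcmrmcmrmcrrmcmcrcmrmcm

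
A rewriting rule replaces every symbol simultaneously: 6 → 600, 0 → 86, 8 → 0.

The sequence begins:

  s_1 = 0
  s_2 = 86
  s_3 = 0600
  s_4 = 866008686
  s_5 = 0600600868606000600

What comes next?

866008686600868606000600866008686866008686

Applying the rule to each of the 19 symbols of 0600600868606000600 gives the pieces 86 600 86 86 600 86 86 0 600 0 600 86 600 86 86 86 600 86 86, which concatenate to the answer.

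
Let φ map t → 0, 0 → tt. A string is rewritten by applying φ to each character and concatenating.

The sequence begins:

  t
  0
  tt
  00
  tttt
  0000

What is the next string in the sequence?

tttttttt

Expanding 0000: 0→tt, 0→tt, 0→tt, 0→tt. Concatenated: tt tt tt tt.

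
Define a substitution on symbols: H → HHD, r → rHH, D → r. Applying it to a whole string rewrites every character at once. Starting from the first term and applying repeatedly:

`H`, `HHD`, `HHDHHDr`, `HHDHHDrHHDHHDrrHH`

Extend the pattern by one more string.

HHDHHDrHHDHHDrrHHHHDHHDrHHDHHDrrHHrHHHHDHHD

Applying the rule to each of the 17 symbols of HHDHHDrHHDHHDrrHH gives the pieces HHD HHD r HHD HHD r rHH HHD HHD r HHD HHD r rHH rHH HHD HHD, which concatenate to the answer.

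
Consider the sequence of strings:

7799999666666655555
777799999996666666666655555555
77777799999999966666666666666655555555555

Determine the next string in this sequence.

7777777799999999999666666666666666666655555555555555

Each string has the form 7^{2n} 9^{2n+3} 6^{4n+3} 5^{3n+2} (n = 1, 2, …).
Setting n = 4 gives 8, 11, 19, 14 characters in each block.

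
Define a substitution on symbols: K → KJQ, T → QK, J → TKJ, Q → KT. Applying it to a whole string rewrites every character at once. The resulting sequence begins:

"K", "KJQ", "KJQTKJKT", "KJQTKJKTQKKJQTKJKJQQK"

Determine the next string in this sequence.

KJQTKJKTQKKJQTKJKJQQKKTKJQKJQTKJKTQKKJQTKJKJQTKJKTKTKJQ

φ(KJQTKJKTQKKJQTKJKJQQK) expands symbol-by-symbol to KJQ TKJ KT QK KJQ TKJ KJQ QK KT KJQ KJQ TKJ KT QK KJQ TKJ KJQ TKJ KT KT KJQ; joining the 21 pieces gives the next term.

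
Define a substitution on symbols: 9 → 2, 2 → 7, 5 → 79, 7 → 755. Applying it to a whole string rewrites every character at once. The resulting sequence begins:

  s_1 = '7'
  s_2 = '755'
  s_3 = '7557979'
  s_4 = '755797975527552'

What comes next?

Applying the rule to each of the 15 symbols of 755797975527552 gives the pieces 755 79 79 755 2 755 2 755 79 79 7 755 79 79 7, which concatenate to the answer.

7557979755275527557979775579797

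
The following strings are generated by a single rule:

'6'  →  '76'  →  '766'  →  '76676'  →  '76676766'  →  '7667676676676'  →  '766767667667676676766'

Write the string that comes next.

Each term (from the third on) is the previous term followed by the one before it: term 3 = 76·6 = 766.
The next term joins 766767667667676676766 and 7667676676676.

7667676676676766767667667676676676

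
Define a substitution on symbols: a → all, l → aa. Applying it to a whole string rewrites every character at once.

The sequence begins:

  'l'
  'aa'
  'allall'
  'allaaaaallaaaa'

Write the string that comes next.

Replace each of the 14 characters of allaaaaallaaaa in place — all aa aa all all all all all aa aa all all all all — and concatenate.

allaaaaallallallallallaaaaallallallall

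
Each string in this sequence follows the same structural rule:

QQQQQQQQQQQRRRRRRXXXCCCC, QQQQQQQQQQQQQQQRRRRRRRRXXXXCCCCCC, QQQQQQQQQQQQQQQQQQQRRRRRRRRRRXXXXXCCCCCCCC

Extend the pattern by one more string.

Term n consists of 4n-1 Q's, followed by 2n R's, followed by n X's, followed by 2n-2 C's, where the shown terms are n = 3, 4, 5.
Setting n = 6 gives 23, 12, 6, 10 characters in each block.

QQQQQQQQQQQQQQQQQQQQQQQRRRRRRRRRRRRXXXXXXCCCCCCCCCC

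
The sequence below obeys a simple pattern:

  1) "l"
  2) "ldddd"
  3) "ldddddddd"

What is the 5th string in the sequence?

ldddddddddddddddd

The strings grow by a fixed suffix dddd each time.
From ldddddddd, 2 further steps: ldddddddd → ldddddddddddd → (answer).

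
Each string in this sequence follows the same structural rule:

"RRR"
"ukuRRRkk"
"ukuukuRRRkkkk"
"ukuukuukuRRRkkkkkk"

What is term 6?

ukuukuukuukuukuRRRkkkkkkkkkk

Every step adds uku to the front and kk to the end of the previous string.
From ukuukuukuRRRkkkkkk, 2 further steps: ukuukuukuRRRkkkkkk → ukuukuukuukuRRRkkkkkkkk → (answer).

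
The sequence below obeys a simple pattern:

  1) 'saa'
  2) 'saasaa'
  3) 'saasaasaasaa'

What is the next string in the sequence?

s(k+1) = s(k)·s(k) — each term doubles the last.
One more doubling of saasaasaasaa gives the answer.

saasaasaasaasaasaasaasaa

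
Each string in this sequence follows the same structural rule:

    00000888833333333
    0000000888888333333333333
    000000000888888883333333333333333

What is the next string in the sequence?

Reading off run lengths: 0 runs 5, 7, 9; 8 runs 4, 6, 8; 3 runs 8, 12, 16 — each is linear in n, where the shown terms are n = 2, 3, 4.
At n = 5 the blocks have lengths 11, 10, 20.

00000000000888888888833333333333333333333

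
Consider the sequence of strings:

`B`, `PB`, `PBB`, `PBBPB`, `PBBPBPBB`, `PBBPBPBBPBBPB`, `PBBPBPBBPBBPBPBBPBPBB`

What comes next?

Each term (from the third on) is the previous term followed by the one before it: term 3 = PB·B = PBB.
The next term joins PBBPBPBBPBBPBPBBPBPBB and PBBPBPBBPBBPB.

PBBPBPBBPBBPBPBBPBPBBPBBPBPBBPBBPB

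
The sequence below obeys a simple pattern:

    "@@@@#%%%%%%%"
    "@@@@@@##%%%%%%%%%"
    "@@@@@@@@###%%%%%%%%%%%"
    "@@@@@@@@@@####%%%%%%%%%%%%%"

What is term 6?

@@@@@@@@@@@@@@######%%%%%%%%%%%%%%%%%

Term n consists of 2n @'s, followed by n-1 #'s, followed by 2n+3 %'s, where the shown terms are n = 2, 3, 4, 5.
At n = 7 the blocks have lengths 14, 6, 17.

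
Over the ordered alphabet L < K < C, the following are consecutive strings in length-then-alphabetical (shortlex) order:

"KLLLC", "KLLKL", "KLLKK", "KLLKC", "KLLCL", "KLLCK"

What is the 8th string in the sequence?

Continuing the enumeration 2 steps past KLLCK: KLLCK → KLLCC → (answer).

KLKLL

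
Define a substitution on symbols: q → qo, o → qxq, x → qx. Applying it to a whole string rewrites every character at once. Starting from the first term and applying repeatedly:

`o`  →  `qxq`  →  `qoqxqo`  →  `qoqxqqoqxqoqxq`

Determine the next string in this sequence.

φ(qoqxqqoqxqoqxq) expands symbol-by-symbol to qo qxq qo qx qo qo qxq qo qx qo qxq qo qx qo; joining the 14 pieces gives the next term.

qoqxqqoqxqoqoqxqqoqxqoqxqqoqxqo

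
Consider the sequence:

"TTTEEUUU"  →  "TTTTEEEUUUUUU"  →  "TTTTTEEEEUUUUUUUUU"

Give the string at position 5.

The n-th term is n+2 T's then n+1 E's then 3n U's (n = 1, 2, …).
At n = 5 the blocks have lengths 7, 6, 15.

TTTTTTTEEEEEEUUUUUUUUUUUUUUU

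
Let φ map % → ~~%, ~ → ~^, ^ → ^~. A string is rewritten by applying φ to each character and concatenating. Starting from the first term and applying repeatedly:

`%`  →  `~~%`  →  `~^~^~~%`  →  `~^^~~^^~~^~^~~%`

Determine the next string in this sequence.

Applying the rule to each of the 15 symbols of ~^^~~^^~~^~^~~% gives the pieces ~^ ^~ ^~ ~^ ~^ ^~ ^~ ~^ ~^ ^~ ~^ ^~ ~^ ~^ ~~%, which concatenate to the answer.

~^^~^~~^~^^~^~~^~^^~~^^~~^~^~~%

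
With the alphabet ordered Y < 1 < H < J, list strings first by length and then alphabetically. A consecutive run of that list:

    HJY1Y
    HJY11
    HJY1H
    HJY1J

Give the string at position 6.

Advancing 2 positions from HJY1J through HJY1J → HJYHY reaches term 6.

HJYH1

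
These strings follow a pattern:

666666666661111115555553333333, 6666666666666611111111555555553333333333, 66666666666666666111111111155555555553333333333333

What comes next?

Term n consists of 3n+2 6's, followed by 2n 1's, followed by 2n 5's, followed by 3n-2 3's, where the shown terms are n = 3, 4, 5.
For the next term, n = 6, so the run lengths are 20, 12, 12, 16.

666666666666666666661111111111115555555555553333333333333333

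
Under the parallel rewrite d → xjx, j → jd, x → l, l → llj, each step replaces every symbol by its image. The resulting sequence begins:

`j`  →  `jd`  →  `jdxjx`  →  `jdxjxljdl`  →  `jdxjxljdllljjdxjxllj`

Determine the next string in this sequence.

jdxjxljdllljjdxjxlljlljlljjdjdxjxljdllljlljjd

Applying the rule to each of the 20 symbols of jdxjxljdllljjdxjxllj gives the pieces jd xjx l jd l llj jd xjx llj llj llj jd jd xjx l jd l llj llj jd, which concatenate to the answer.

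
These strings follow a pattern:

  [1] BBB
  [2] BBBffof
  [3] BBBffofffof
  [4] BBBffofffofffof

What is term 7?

BBBffofffofffofffofffofffof

Each term is the previous one with ffof appended.
From BBBffofffofffof, 3 further steps: BBBffofffofffof → BBBffofffofffofffof → BBBffofffofffofffofffof → (answer).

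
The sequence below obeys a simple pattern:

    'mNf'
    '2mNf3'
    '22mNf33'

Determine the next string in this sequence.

Every step adds 2 to the front and 3 to the end of the previous string.
Applying this once more to 22mNf33:

222mNf333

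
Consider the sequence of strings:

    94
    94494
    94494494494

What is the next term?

s(k+1) = s(k)·4·s(k) — each term doubles the last with '4' between the halves.
One more doubling of 94494494494 gives the answer.

94494494494494494494494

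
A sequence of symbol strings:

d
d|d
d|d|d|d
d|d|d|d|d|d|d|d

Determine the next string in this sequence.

Each string is two copies of the previous one joined by '|'.
Doubling d|d|d|d|d|d|d|d with '|' between the halves:

d|d|d|d|d|d|d|d|d|d|d|d|d|d|d|d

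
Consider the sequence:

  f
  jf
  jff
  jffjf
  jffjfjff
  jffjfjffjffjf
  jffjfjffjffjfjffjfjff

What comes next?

jffjfjffjffjfjffjfjffjffjfjffjffjf

This is a Fibonacci-style word recurrence s(k) = s(k−1)·s(k−2): e.g. jf·f = jff.
The next term joins jffjfjffjffjfjffjfjff and jffjfjffjffjf.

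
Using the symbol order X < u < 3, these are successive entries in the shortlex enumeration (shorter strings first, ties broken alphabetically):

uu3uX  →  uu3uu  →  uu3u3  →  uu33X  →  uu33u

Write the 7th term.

Stepping forward 2 times from uu33u: uu33u → uu333, then the target.

u3XXX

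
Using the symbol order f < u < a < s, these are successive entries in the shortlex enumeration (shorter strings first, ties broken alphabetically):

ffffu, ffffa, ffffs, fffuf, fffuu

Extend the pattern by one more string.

fffua

The successor of fffuu increments the rightmost position that isn't already s and resets every position after it to f.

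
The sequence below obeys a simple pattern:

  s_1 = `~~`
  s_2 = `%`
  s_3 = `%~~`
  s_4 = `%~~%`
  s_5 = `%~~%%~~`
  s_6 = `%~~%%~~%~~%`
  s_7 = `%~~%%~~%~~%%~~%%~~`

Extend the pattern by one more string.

%~~%%~~%~~%%~~%%~~%~~%%~~%~~%

Each term (from the third on) is the previous term followed by the one before it: term 3 = %·~~ = %~~.
The next term joins %~~%%~~%~~%%~~%%~~ and %~~%%~~%~~%.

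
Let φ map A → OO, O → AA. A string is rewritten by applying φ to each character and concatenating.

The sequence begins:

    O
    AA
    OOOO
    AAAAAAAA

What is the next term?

OOOOOOOOOOOOOOOO

Rewriting each symbol of AAAAAAAA: A→OO, A→OO, A→OO, A→OO, A→OO, A→OO, A→OO, A→OO, which concatenates to OO OO OO OO OO OO OO OO.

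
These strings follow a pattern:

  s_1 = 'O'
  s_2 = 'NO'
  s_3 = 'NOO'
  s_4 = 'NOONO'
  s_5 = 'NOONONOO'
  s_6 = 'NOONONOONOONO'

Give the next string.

This is a Fibonacci-style word recurrence s(k) = s(k−1)·s(k−2): e.g. NO·O = NOO.
The next term joins NOONONOONOONO and NOONONOO.

NOONONOONOONONOONONOO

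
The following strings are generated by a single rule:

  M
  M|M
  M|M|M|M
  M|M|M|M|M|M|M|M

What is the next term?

Each string is two copies of the previous one joined by '|'.
One more doubling of M|M|M|M|M|M|M|M gives the answer.

M|M|M|M|M|M|M|M|M|M|M|M|M|M|M|M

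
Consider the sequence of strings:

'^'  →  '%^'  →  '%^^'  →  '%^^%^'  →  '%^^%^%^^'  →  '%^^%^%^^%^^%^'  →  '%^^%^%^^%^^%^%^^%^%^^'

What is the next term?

%^^%^%^^%^^%^%^^%^%^^%^^%^%^^%^^%^

Each term (from the third on) is the previous term followed by the one before it: term 3 = %^·^ = %^^.
Continuing: %^^%^%^^%^^%^%^^%^%^^ · %^^%^%^^%^^%^ gives term 8.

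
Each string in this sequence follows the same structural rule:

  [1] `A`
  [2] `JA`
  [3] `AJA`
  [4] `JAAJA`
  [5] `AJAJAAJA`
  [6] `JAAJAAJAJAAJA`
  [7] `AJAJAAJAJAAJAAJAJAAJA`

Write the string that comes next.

This is a Fibonacci-style word recurrence s(k) = s(k−2)·s(k−1): e.g. A·JA = AJA.
So term 8 is JAAJAAJAJAAJA·AJAJAAJAJAAJAAJAJAAJA.

JAAJAAJAJAAJAAJAJAAJAJAAJAAJAJAAJA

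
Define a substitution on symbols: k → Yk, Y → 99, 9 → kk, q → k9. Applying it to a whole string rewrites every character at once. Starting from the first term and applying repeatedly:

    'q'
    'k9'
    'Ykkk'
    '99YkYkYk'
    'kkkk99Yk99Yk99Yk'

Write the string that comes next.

Applying the rule to each of the 16 symbols of kkkk99Yk99Yk99Yk gives the pieces Yk Yk Yk Yk kk kk 99 Yk kk kk 99 Yk kk kk 99 Yk, which concatenate to the answer.

YkYkYkYkkkkk99Ykkkkk99Ykkkkk99Yk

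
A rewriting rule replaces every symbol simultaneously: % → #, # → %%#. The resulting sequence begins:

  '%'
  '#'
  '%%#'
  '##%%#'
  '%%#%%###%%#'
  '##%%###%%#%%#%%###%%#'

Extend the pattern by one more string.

φ(##%%###%%#%%#%%###%%#) expands symbol-by-symbol to %%# %%# # # %%# %%# %%# # # %%# # # %%# # # %%# %%# %%# # # %%#; joining the 21 pieces gives the next term.

%%#%%###%%#%%#%%###%%###%%###%%#%%#%%###%%#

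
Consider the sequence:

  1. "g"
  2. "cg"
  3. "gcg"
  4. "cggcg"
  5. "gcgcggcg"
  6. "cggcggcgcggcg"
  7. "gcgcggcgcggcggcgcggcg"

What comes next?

Each term (from the third on) is the two preceding terms concatenated in order: term 3 = g·cg = gcg.
The next term joins cggcggcgcggcg and gcgcggcgcggcggcgcggcg.

cggcggcgcggcggcgcggcgcggcggcgcggcg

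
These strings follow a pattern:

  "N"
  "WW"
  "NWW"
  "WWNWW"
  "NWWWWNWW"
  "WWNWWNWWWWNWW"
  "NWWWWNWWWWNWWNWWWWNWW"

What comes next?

WWNWWNWWWWNWWNWWWWNWWWWNWWNWWWWNWW

This is a Fibonacci-style word recurrence s(k) = s(k−2)·s(k−1): e.g. N·WW = NWW.
So term 8 is WWNWWNWWWWNWW·NWWWWNWWWWNWWNWWWWNWW.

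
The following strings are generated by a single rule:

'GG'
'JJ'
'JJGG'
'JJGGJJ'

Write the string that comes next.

JJGGJJJJGG

From term 3 onward, concatenate the last term with the second-to-last: JJ·GG = JJGG, JJGG·JJ = JJGGJJ, …
So term 5 is JJGGJJ·JJGG.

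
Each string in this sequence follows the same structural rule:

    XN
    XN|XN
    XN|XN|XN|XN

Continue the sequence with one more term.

Every step duplicates the string with '|' between the halves.
So the next term is two copies of XN|XN|XN|XN with '|' between the halves.

XN|XN|XN|XN|XN|XN|XN|XN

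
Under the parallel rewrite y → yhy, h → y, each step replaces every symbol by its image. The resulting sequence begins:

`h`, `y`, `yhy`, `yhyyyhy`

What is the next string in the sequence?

Apply φ to yhyyyhy symbol by symbol: y→yhy, h→y, y→yhy, y→yhy, y→yhy, h→y, y→yhy; joined: yhy y yhy yhy yhy y yhy.

yhyyyhyyhyyhyyyhy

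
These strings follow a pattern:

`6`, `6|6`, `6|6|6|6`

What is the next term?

s(k+1) = s(k)·|·s(k) — each term doubles the last with '|' between the halves.
So the next term is two copies of 6|6|6|6 with '|' between the halves.

6|6|6|6|6|6|6|6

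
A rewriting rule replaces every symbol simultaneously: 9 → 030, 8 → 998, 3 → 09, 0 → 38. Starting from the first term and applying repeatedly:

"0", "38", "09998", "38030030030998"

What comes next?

09998380938380938380938030030998

Applying the rule to each of the 14 symbols of 38030030030998 gives the pieces 09 998 38 09 38 38 09 38 38 09 38 030 030 998, which concatenate to the answer.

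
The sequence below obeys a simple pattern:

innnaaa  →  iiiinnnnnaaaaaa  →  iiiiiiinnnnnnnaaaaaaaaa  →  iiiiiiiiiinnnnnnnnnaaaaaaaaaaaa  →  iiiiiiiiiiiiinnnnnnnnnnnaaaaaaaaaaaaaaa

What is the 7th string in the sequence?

Reading off run lengths: i runs 1, 4, 7, 10, 13; n runs 3, 5, 7, 9, 11; a runs 3, 6, 9, 12, 15 — each is linear in n (n = 1, 2, …).
For term 7, n = 7, so the run lengths are 19, 15, 21.

iiiiiiiiiiiiiiiiiiinnnnnnnnnnnnnnnaaaaaaaaaaaaaaaaaaaaa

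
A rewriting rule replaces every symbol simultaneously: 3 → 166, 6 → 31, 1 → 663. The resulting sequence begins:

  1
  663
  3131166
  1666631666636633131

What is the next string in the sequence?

66331313131166663313131311663131166166663166663

Replace each of the 19 characters of 1666631666636633131 in place — 663 31 31 31 31 166 663 31 31 31 31 166 31 31 166 166 663 166 663 — and concatenate.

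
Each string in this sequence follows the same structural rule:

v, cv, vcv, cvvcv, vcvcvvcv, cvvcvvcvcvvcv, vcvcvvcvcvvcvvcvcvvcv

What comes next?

cvvcvvcvcvvcvvcvcvvcvcvvcvvcvcvvcv

From term 3 onward, concatenate the second-to-last term with the last: v·cv = vcv, cv·vcv = cvvcv, …
Continuing: cvvcvvcvcvvcv · vcvcvvcvcvvcvvcvcvvcv gives term 8.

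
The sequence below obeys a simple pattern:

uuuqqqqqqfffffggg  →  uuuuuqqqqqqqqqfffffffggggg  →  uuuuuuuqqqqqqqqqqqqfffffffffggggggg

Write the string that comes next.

The n-th term is 2n+1 u's then 3n+3 q's then 2n+3 f's then 2n+1 g's (n = 1, 2, …).
At n = 4 the blocks have lengths 9, 15, 11, 9.

uuuuuuuuuqqqqqqqqqqqqqqqfffffffffffggggggggg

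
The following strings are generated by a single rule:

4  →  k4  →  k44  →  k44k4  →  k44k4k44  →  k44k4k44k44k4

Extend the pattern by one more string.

Each term (from the third on) is the previous term followed by the one before it: term 3 = k4·4 = k44.
So term 7 is k44k4k44k44k4·k44k4k44.

k44k4k44k44k4k44k4k44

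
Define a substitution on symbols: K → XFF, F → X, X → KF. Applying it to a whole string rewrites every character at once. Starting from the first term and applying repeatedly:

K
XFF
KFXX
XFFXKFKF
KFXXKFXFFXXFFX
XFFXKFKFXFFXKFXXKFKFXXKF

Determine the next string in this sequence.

Rewriting the 24 symbols of XFFXKFKFXFFXKFXXKFKFXXKF one by one yields KF X X KF XFF X XFF X KF X X KF XFF X KF KF XFF X XFF X KF KF XFF X; concatenated:

KFXXKFXFFXXFFXKFXXKFXFFXKFKFXFFXXFFXKFKFXFFX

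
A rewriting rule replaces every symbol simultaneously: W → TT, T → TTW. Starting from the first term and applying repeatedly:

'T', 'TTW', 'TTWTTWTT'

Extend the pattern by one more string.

Expanding TTWTTWTT: T→TTW, T→TTW, W→TT, T→TTW, T→TTW, W→TT, T→TTW, T→TTW. Concatenated: TTW TTW TT TTW TTW TT TTW TTW.

TTWTTWTTTTWTTWTTTTWTTW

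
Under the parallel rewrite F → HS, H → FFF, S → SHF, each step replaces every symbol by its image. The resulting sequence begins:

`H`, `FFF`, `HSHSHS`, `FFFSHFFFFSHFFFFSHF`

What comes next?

HSHSHSSHFFFFHSHSHSHSSHFFFFHSHSHSHSSHFFFFHS

Replace each of the 18 characters of FFFSHFFFFSHFFFFSHF in place — HS HS HS SHF FFF HS HS HS HS SHF FFF HS HS HS HS SHF FFF HS — and concatenate.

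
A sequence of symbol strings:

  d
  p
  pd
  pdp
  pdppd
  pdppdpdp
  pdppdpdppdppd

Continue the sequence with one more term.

Each term (from the third on) is the previous term followed by the one before it: term 3 = p·d = pd.
Continuing: pdppdpdppdppd · pdppdpdp gives term 8.

pdppdpdppdppdpdppdpdp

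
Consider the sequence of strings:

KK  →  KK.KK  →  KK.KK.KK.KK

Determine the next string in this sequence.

s(k+1) = s(k)·.·s(k) — each term doubles the last with '.' between the halves.
So the next term is two copies of KK.KK.KK.KK with '.' between the halves.

KK.KK.KK.KK.KK.KK.KK.KK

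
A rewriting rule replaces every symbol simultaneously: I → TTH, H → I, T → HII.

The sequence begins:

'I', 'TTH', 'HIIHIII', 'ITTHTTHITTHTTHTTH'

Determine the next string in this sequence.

φ(ITTHTTHITTHTTHTTH) expands symbol-by-symbol to TTH HII HII I HII HII I TTH HII HII I HII HII I HII HII I; joining the 17 pieces gives the next term.

TTHHIIHIIIHIIHIIITTHHIIHIIIHIIHIIIHIIHIII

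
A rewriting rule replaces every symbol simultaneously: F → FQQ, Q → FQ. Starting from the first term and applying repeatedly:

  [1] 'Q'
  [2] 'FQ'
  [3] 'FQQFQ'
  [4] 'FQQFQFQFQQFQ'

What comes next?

FQQFQFQFQQFQFQQFQFQQFQFQFQQFQ

Expanding FQQFQFQFQQFQ: F→FQQ, Q→FQ, Q→FQ, F→FQQ, Q→FQ, F→FQQ, Q→FQ, F→FQQ, Q→FQ, Q→FQ, F→FQQ, Q→FQ. Concatenated: FQQ FQ FQ FQQ FQ FQQ FQ FQQ FQ FQ FQQ FQ.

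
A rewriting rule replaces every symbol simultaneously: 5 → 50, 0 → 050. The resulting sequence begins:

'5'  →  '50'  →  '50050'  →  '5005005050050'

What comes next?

φ(5005005050050) expands symbol-by-symbol to 50 050 050 50 050 050 50 050 50 050 050 50 050; joining the 13 pieces gives the next term.

5005005050050050500505005005050050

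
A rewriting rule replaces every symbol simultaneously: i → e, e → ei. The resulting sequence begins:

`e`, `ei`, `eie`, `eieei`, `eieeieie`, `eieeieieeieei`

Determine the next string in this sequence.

eieeieieeieeieieeieie

Replace each of the 13 characters of eieeieieeieei in place — ei e ei ei e ei e ei ei e ei ei e — and concatenate.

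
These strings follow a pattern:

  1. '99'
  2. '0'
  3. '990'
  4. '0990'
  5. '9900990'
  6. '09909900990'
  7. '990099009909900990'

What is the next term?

09909900990990099009909900990

This is a Fibonacci-style word recurrence s(k) = s(k−2)·s(k−1): e.g. 99·0 = 990.
So term 8 is 09909900990·990099009909900990.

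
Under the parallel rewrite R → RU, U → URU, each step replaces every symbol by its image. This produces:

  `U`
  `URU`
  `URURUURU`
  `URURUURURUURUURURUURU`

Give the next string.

URURUURURUURUURURUURURUURUURURUURUURURUURURUURUURURUURU

φ(URURUURURUURUURURUURU) expands symbol-by-symbol to URU RU URU RU URU URU RU URU RU URU URU RU URU URU RU URU RU URU URU RU URU; joining the 21 pieces gives the next term.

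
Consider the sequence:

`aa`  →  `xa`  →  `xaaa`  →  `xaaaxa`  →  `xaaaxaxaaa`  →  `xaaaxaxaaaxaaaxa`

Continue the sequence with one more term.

From term 3 onward, concatenate the last term with the second-to-last: xa·aa = xaaa, xaaa·xa = xaaaxa, …
So term 7 is xaaaxaxaaaxaaaxa·xaaaxaxaaa.

xaaaxaxaaaxaaaxaxaaaxaxaaa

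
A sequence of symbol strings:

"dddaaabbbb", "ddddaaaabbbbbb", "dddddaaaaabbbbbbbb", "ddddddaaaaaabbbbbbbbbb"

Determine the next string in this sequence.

dddddddaaaaaaabbbbbbbbbbbb

Term n consists of n+1 d's, followed by n+1 a's, followed by 2n b's, where the shown terms are n = 2, 3, 4, 5.
Setting n = 6 gives 7, 7, 12 characters in each block.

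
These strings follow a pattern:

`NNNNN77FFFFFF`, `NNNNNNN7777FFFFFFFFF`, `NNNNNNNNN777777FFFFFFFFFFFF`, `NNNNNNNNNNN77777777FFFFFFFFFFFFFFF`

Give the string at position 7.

NNNNNNNNNNNNNNNNN77777777777777FFFFFFFFFFFFFFFFFFFFFFFF

Reading off run lengths: N runs 5, 7, 9, 11; 7 runs 2, 4, 6, 8; F runs 6, 9, 12, 15 — each is linear in n, where the shown terms are n = 2, 3, 4, 5.
Setting n = 8 gives 17, 14, 24 characters in each block.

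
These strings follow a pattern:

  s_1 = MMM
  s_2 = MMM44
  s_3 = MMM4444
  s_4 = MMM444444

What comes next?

The strings grow by a fixed suffix 44 each time.
Applying this once more to MMM444444:

MMM44444444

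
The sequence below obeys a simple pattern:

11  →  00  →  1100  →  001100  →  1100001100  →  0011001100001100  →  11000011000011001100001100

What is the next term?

From term 3 onward, concatenate the second-to-last term with the last: 11·00 = 1100, 00·1100 = 001100, …
Continuing: 0011001100001100 · 11000011000011001100001100 gives term 8.

001100110000110011000011000011001100001100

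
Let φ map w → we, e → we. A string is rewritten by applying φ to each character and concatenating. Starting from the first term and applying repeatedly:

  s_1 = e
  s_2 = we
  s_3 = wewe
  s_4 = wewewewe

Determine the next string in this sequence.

wewewewewewewewe

Rewriting each symbol of wewewewe: w→we, e→we, w→we, e→we, w→we, e→we, w→we, e→we, which concatenates to we we we we we we we we.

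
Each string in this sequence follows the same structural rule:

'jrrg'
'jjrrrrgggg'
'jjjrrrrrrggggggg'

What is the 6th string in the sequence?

jjjjjjrrrrrrrrrrrrgggggggggggggggg

Reading off run lengths: j runs 1, 2, 3; r runs 2, 4, 6; g runs 1, 4, 7 — each is linear in n (n = 1, 2, …).
For term 6, n = 6, so the run lengths are 6, 12, 16.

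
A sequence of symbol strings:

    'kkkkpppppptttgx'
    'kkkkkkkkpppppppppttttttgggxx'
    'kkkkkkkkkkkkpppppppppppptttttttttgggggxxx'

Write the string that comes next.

kkkkkkkkkkkkkkkkpppppppppppppppttttttttttttgggggggxxxx

Term n consists of 4n k's, followed by 3n+3 p's, followed by 3n t's, followed by 2n-1 g's, followed by n x's (n = 1, 2, …).
For the next term, n = 4, so the run lengths are 16, 15, 12, 7, 4.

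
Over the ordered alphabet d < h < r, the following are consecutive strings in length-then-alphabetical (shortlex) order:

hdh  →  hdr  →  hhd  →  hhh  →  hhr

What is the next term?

The successor of hhr increments the rightmost position that isn't already r and resets every position after it to d.

hrd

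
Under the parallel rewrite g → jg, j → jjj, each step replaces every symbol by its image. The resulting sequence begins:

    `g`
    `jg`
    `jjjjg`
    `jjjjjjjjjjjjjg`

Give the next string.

Rewriting the 14 symbols of jjjjjjjjjjjjjg one by one yields jjj jjj jjj jjj jjj jjj jjj jjj jjj jjj jjj jjj jjj jg; concatenated:

jjjjjjjjjjjjjjjjjjjjjjjjjjjjjjjjjjjjjjjjg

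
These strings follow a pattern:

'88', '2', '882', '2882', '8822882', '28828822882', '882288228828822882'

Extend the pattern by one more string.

This is a Fibonacci-style word recurrence s(k) = s(k−2)·s(k−1): e.g. 88·2 = 882.
The next term joins 28828822882 and 882288228828822882.

28828822882882288228828822882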